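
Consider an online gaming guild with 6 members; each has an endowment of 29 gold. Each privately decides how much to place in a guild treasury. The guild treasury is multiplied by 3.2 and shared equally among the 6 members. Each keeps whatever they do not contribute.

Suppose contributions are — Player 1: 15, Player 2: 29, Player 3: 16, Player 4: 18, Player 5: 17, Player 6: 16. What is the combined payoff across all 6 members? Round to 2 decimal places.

418.20 gold

Total contributed: 15 + 29 + 16 + 18 + 17 + 16 = 111; total kept: 6 × 29 − 111 = 63.
The guild treasury pays out 3.2 × 111 = 355.20 in aggregate.
Group total = 63 + 355.20 = 418.20.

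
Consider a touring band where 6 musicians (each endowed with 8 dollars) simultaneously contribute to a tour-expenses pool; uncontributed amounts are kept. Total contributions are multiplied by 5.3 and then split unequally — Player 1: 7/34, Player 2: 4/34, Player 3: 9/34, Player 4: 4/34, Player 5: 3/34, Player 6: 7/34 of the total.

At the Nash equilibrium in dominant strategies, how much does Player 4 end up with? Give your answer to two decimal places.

A player with share s gets back 5.3·s per unit contributed, so full contribution is dominant for anyone with s > 1/5.3 = 0.1887 and zero contribution is dominant for anyone below.
Player 1, Player 3 and Player 6 clear that bar, contributing 8 each; the remaining 3 contribute 0. Total contributed: 24.
Player 4 keeps 8 and receives 5.3 × 24 × 4/34 = 14.96 from the tour-expenses pool, for a payoff of 22.96.

22.96 dollars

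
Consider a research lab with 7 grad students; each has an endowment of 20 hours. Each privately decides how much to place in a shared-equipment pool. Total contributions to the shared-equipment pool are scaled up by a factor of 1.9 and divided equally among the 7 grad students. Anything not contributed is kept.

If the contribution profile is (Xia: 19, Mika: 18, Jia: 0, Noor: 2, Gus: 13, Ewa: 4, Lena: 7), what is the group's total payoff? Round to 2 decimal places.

Total contributed: 19 + 18 + 0 + 2 + 13 + 4 + 7 = 63; total kept: 7 × 20 − 63 = 77.
The shared-equipment pool pays out 1.9 × 63 = 119.70 in aggregate.
Group total = 77 + 119.70 = 196.70.

196.70 hours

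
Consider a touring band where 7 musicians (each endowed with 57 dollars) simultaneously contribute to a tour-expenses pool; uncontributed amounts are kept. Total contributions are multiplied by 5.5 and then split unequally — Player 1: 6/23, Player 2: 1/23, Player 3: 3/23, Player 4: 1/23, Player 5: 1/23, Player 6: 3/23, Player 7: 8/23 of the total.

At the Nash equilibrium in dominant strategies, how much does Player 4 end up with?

84.26 dollars

A player with share s gets back 5.5·s per unit contributed, so full contribution is dominant for anyone with s > 1/5.5 = 0.1818 and zero contribution is dominant for anyone below.
Player 1 and Player 7 are above the threshold, contributing 57 each; the remaining 5 contribute 0. Total contributed: 114.
Player 4 keeps 57 and receives 5.5 × 114 × 1/23 = 27.26 from the tour-expenses pool, for a payoff of 84.26.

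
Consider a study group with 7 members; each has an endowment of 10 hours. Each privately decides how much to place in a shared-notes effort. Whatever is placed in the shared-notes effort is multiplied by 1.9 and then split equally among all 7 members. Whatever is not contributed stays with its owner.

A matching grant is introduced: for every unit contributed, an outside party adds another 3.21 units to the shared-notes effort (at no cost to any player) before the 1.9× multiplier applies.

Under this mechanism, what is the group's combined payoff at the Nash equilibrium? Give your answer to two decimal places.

The effective private return per unit is now 1.9 × 4.21 / 7 = 1.1427 > 1, so every player's dominant strategy flips to full contribution.
At the Nash equilibrium everyone contributes 10. Group total payoff = 1.9 × 4.21 × 70 = 559.93.

559.93 hours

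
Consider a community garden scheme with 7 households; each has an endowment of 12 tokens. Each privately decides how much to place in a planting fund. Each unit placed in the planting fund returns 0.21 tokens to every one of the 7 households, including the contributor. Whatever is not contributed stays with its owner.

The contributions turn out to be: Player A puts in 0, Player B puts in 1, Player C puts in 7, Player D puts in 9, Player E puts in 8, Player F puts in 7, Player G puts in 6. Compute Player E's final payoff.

Total contributed: 0 + 1 + 7 + 9 + 8 + 7 + 6 = 38.
Each receives 0.21 × 38 = 7.98 from the planting fund.
Player E keeps 12 − 8 = 4, so Player E's payoff is 4 + 7.98 = 11.98.

11.98 tokens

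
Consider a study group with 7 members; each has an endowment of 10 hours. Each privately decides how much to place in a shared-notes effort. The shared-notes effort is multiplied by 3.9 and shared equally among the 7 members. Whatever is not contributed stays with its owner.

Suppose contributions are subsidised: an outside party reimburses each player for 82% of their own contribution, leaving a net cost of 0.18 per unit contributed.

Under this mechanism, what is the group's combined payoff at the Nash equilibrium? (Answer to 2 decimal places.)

330.40 hours

With the mechanism, a contributed unit returns (3.9/7) / 0.18 = 3.0952 per unit of net cost to the contributor — now above 1 — so contributing fully is weakly dominant for every player.
So the Nash equilibrium is full contribution by all 7; the group earns 7 × (10 × 0.82 + 3.9 × 10) = 330.40.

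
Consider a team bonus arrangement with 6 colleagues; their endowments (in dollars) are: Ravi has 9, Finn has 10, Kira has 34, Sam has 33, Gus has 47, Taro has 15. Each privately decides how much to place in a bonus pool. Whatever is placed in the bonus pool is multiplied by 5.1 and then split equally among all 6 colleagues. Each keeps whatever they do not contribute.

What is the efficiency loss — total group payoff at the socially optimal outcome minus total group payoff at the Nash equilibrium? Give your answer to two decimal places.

606.80 dollars

The private return per contributed unit is 5.1/6 = 0.8500 < 1 for every player regardless of endowment, so the Nash equilibrium is zero contribution and the group total is Σ E_j = 9 + 10 + 34 + 33 + 47 + 15 = 148.
Each contributed unit returns 5.100 to the group, so the social optimum is full contribution by everyone: group total = 5.100 × 148 = 754.80.
Efficiency loss = (5.100 − 1) × 148 = 606.80.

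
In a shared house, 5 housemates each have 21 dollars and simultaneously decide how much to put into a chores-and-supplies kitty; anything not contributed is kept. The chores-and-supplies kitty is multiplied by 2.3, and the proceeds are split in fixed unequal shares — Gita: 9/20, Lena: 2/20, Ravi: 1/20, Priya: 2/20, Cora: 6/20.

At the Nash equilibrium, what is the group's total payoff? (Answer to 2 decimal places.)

132.30 dollars

A player with share s gets back 2.3·s per unit contributed, so full contribution is dominant for anyone with s > 1/2.3 = 0.4348 and zero contribution is dominant for anyone below.
The only share above 0.4348 is Gita's 9/20, contributing 21; the remaining 4 contribute 0. Total contributed: 21.
The chores-and-supplies kitty pays out 2.3 × 21 = 48.30 in total (split across the unequal shares, but the aggregate is all that matters for the group sum).
The 4 free-riders keep 21 each, adding 84. Group total = 84 + 48.30 = 132.30.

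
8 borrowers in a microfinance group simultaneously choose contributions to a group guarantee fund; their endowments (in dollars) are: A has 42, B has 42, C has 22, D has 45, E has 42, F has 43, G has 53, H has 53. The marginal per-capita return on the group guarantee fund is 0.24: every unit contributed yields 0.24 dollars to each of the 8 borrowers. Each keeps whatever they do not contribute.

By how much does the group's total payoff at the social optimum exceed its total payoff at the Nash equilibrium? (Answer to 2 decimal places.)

314.64 dollars

The private return per contributed unit is 0.24 < 1 for everyone, so the Nash equilibrium is zero contribution and the group total is Σ E_j = 42 + 42 + 22 + 45 + 42 + 43 + 53 + 53 = 342.
Each contributed unit returns 1.920 to the group, so the social optimum is full contribution by everyone: group total = 1.920 × 342 = 656.64.
Efficiency loss = (1.920 − 1) × 342 = 314.64.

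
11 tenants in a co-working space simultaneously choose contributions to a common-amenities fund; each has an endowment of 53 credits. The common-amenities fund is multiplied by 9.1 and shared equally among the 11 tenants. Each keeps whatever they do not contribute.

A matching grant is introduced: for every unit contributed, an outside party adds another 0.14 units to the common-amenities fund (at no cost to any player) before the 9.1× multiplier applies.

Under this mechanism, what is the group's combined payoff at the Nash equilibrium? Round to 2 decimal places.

With the mechanism, a contributed unit returns 9.1 × 1.14 / 11 = 0.9431 per unit of net cost — still below 1 — so contributing 0 remains dominant for every player.
At the Nash equilibrium no one contributes; group total payoff = 11 × 53 = 583.

583.00 credits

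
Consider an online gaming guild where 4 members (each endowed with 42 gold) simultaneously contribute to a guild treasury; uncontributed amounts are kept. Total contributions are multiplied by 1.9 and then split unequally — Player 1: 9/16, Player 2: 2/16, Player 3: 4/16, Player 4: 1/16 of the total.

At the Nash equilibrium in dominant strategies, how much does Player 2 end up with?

51.98 gold

Player j's private return per contributed unit is 1.9 × (j's share). Contributing is weakly dominant for j when that share is at least 1/1.9 = 0.5263, and contributing 0 is dominant otherwise.
Player 1 alone (share 9/16) is above the threshold, contributing 42; the remaining 3 contribute 0. Total contributed: 42.
Player 2 keeps 42 and receives 1.9 × 42 × 2/16 = 9.98 from the guild treasury, for a payoff of 51.98.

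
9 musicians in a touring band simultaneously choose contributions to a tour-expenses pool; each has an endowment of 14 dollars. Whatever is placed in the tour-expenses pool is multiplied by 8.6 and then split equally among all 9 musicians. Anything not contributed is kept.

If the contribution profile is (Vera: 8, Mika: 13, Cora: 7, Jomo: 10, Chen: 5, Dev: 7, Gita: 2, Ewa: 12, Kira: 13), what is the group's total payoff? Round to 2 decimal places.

Total contributed: 8 + 13 + 7 + 10 + 5 + 7 + 2 + 12 + 13 = 77; total kept: 9 × 14 − 77 = 49.
The tour-expenses pool pays out 8.6 × 77 = 662.20 in aggregate.
Group total = 49 + 662.20 = 711.20.

711.20 dollars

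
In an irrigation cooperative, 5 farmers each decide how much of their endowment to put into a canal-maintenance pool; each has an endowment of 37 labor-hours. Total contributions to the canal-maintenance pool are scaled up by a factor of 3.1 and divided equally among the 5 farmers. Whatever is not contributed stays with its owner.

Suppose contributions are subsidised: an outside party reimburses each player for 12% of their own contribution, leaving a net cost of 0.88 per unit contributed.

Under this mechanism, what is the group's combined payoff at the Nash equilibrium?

185.00 labor-hours

Even with the mechanism, each unit contributed returns only (3.1/5) / 0.88 = 0.7045 per unit of net cost, so contributing nothing is still dominant.
Everyone keeps their endowment and the group total is 5 × 37 = 185.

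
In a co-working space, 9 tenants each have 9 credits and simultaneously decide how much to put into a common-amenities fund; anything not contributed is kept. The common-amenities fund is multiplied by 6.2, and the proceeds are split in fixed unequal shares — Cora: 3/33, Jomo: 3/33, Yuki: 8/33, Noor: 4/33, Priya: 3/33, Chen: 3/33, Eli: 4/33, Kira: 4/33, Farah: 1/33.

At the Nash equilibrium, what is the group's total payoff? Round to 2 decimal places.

Each unit j contributes comes back to j as 6.2 × (j's share), so j prefers to contribute only if that share exceeds 1/6.2 = 0.1613; otherwise keeping the unit dominates.
Yuki alone (share 8/33) is above the threshold, contributing 9; the remaining 8 contribute 0. Total contributed: 9.
The common-amenities fund pays out 6.2 × 9 = 55.80 in total (split across the unequal shares, but the aggregate is all that matters for the group sum).
The 8 free-riders keep 9 each, adding 72. Group total = 72 + 55.80 = 127.80.

127.80 credits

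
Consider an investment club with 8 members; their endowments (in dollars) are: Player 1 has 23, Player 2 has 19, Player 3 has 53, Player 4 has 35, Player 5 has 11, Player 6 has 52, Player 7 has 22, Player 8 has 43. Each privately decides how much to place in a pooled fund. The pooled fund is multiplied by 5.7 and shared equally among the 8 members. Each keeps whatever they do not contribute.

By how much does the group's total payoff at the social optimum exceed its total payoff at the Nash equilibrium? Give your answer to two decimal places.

The private return per contributed unit is 5.7/8 = 0.7125 < 1 for every player regardless of endowment, so the Nash equilibrium is zero contribution and the group total is Σ E_j = 23 + 19 + 53 + 35 + 11 + 52 + 22 + 43 = 258.
Each contributed unit returns 5.700 to the group, so the social optimum is full contribution by everyone: group total = 5.700 × 258 = 1470.60.
Efficiency loss = (5.700 − 1) × 258 = 1212.60.

1212.60 dollars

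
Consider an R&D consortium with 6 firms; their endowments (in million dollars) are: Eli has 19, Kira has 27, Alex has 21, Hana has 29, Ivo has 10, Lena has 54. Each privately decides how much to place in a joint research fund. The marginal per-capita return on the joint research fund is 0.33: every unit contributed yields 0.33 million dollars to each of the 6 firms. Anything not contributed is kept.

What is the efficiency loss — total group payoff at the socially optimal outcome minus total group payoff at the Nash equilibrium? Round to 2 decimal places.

156.80 million dollars

The private return per contributed unit is 0.33 < 1 for everyone, so the Nash equilibrium is zero contribution and the group total is Σ E_j = 19 + 27 + 21 + 29 + 10 + 54 = 160.
Each contributed unit returns 1.980 to the group, so the social optimum is full contribution by everyone: group total = 1.980 × 160 = 316.80.
Efficiency loss = (1.980 − 1) × 160 = 156.80.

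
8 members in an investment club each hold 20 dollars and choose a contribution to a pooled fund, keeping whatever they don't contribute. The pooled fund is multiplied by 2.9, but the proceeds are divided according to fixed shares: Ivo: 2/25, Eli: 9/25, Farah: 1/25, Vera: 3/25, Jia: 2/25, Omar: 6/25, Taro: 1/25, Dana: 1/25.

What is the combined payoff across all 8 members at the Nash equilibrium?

198.00 dollars

For player j, contributing a unit is worthwhile iff 2.9 × (j's share) ≥ 1, i.e. iff j's share is at least 0.3448.
The only share above 0.3448 is Eli's 9/25, contributing 20; the remaining 7 contribute 0. Total contributed: 20.
The pooled fund pays out 2.9 × 20 = 58.00 in total (split across the unequal shares, but the aggregate is all that matters for the group sum).
The 7 free-riders keep 20 each, adding 140. Group total = 140 + 58.00 = 198.00.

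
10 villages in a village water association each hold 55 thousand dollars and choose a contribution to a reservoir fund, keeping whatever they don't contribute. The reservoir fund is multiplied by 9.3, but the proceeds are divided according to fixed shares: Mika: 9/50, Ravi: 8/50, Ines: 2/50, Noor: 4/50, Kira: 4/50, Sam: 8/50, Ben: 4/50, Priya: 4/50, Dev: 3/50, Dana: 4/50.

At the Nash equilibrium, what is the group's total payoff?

1919.50 thousand dollars

Player j's private return per contributed unit is 9.3 × (j's share). Contributing is weakly dominant for j when that share is at least 1/9.3 = 0.1075, and contributing 0 is dominant otherwise.
The shares above 0.1075 belong to Mika, Ravi and Sam, contributing 55 each; the remaining 7 contribute 0. Total contributed: 165.
The reservoir fund pays out 9.3 × 165 = 1534.50 in total (split across the unequal shares, but the aggregate is all that matters for the group sum).
The 7 free-riders keep 55 each, adding 385. Group total = 385 + 1534.50 = 1919.50.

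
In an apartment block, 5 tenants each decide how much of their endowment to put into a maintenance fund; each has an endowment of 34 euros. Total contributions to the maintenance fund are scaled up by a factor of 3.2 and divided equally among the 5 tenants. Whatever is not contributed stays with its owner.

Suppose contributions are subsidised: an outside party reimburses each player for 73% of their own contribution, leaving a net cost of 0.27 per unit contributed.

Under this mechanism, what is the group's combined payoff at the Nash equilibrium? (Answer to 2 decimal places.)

The effective private return per unit is now (3.2/5) / 0.27 = 2.3704 > 1, so every player's dominant strategy flips to full contribution.
At the Nash equilibrium everyone contributes 34. Group total payoff = 5 × (34 × 0.73 + 3.2 × 34) = 668.10.

668.10 euros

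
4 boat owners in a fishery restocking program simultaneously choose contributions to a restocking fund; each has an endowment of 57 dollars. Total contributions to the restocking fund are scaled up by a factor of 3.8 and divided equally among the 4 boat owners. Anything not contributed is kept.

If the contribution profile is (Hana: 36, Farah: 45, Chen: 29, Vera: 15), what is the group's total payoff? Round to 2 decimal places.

578.00 dollars

Total contributed: 36 + 45 + 29 + 15 = 125; total kept: 4 × 57 − 125 = 103.
The restocking fund pays out 3.8 × 125 = 475.00 in aggregate.
Group total = 103 + 475.00 = 578.00.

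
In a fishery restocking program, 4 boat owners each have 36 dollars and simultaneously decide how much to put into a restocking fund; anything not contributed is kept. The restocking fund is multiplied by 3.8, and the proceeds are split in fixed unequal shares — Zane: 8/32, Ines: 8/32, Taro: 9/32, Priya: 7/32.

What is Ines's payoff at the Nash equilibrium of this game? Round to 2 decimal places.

70.20 dollars

Each unit j contributes comes back to j as 3.8 × (j's share), so j prefers to contribute only if that share exceeds 1/3.8 = 0.2632; otherwise keeping the unit dominates.
Only Taro (9/32) clears that bar, contributing 36; the remaining 3 contribute 0. Total contributed: 36.
Ines keeps 36 and receives 3.8 × 36 × 8/32 = 34.20 from the restocking fund, for a payoff of 70.20.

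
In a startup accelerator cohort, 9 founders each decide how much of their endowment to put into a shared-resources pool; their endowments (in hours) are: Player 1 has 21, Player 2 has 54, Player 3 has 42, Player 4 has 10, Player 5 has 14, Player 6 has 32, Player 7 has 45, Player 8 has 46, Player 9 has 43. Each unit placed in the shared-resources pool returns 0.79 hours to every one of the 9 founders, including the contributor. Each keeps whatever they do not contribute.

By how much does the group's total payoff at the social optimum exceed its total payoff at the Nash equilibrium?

The private return per contributed unit is 0.79 < 1 for everyone, so the Nash equilibrium is zero contribution and the group total is Σ E_j = 21 + 54 + 42 + 10 + 14 + 32 + 45 + 46 + 43 = 307.
Each contributed unit returns 7.110 to the group, so the social optimum is full contribution by everyone: group total = 7.110 × 307 = 2182.77.
Efficiency loss = (7.110 − 1) × 307 = 1875.77.

1875.77 hours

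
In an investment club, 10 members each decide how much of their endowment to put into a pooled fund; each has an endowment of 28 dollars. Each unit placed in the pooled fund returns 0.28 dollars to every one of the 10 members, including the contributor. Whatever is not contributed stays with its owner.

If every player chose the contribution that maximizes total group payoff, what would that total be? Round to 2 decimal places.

Each contributed unit returns 2.800 to the group as a whole (0.28 to each of 10 players), which exceeds 1, so the social optimum is full contribution: group total = 2.800 × 280 = 784.00.

784.00 dollars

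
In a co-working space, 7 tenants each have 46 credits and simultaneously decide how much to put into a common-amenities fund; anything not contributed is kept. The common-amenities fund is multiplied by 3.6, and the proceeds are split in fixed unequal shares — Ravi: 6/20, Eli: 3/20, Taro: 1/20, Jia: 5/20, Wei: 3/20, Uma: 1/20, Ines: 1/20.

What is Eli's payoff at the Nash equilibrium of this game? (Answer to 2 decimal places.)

70.84 credits

A player with share s gets back 3.6·s per unit contributed, so full contribution is dominant for anyone with s > 1/3.6 = 0.2778 and zero contribution is dominant for anyone below.
Ravi alone (share 6/20) is above the threshold, contributing 46; the remaining 6 contribute 0. Total contributed: 46.
Eli keeps 46 and receives 3.6 × 46 × 3/20 = 24.84 from the common-amenities fund, for a payoff of 70.84.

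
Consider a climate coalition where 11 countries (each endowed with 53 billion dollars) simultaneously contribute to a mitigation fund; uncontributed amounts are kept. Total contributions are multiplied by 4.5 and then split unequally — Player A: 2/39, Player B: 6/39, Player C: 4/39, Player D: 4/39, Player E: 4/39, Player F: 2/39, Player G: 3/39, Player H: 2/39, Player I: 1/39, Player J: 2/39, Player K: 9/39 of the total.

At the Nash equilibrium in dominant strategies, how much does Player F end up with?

A player with share s gets back 4.5·s per unit contributed, so full contribution is dominant for anyone with s > 1/4.5 = 0.2222 and zero contribution is dominant for anyone below.
Player K alone (share 9/39) is above the threshold, contributing 53; the remaining 10 contribute 0. Total contributed: 53.
Player F keeps 53 and receives 4.5 × 53 × 2/39 = 12.23 from the mitigation fund, for a payoff of 65.23.

65.23 billion dollars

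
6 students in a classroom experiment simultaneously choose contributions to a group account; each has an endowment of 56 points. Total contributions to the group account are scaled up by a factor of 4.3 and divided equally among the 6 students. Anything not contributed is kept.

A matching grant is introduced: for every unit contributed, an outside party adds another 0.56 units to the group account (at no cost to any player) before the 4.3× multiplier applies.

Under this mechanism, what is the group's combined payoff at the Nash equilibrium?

The effective private return per unit is now 4.3 × 1.56 / 6 = 1.1180 > 1, so every player's dominant strategy flips to full contribution.
So the Nash equilibrium is full contribution by all 6; the group earns 4.3 × 1.56 × 336 = 2253.89.

2253.89 points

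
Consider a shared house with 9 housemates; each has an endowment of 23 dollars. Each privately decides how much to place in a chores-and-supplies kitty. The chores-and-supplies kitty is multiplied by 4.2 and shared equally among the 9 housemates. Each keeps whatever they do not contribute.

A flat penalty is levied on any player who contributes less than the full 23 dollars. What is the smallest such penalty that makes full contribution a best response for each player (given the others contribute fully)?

Given the others contribute fully, the best deviation is to contribute 0 (any partial contribution still incurs the fine and gives up units whose private return 0.4667 is below 1).
Deviating from 23 to 0 saves 23 dollars but forfeits the deviator's share of the drop in the chores-and-supplies kitty: 4.2/9 × 23 = 10.73.
So the deviation gain is 23 − 10.73 = 12.27, and the fine must be at least 12.27 dollars to wipe it out.

12.27 dollars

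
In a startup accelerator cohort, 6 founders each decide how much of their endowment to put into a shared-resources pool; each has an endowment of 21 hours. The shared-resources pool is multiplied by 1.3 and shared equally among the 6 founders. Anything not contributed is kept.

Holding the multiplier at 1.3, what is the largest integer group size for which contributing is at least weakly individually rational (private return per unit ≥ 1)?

1

Private return per unit is 1.3/(group size), which is ≥ 1 whenever the group size is ≤ 1.3.
The largest such integer is 1.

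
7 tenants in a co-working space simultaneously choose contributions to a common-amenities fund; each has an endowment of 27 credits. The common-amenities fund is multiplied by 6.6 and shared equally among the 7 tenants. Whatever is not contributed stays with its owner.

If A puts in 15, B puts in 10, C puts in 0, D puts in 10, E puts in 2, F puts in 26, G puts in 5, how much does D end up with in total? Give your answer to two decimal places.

81.11 credits

Total contributed: 15 + 10 + 0 + 10 + 2 + 26 + 5 = 68.
Each receives 6.6 × 68 / 7 = 64.11 from the common-amenities fund.
D keeps 27 − 10 = 17, so D's payoff is 17 + 64.11 = 81.11.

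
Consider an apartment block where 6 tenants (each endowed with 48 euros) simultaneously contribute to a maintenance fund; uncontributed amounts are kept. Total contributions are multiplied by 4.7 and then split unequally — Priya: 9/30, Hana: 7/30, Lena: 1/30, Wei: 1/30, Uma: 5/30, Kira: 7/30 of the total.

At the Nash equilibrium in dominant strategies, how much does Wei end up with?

For player j, contributing a unit is worthwhile iff 4.7 × (j's share) ≥ 1, i.e. iff j's share is at least 0.2128.
The shares above 0.2128 belong to Priya, Hana and Kira, contributing 48 each; the remaining 3 contribute 0. Total contributed: 144.
Wei keeps 48 and receives 4.7 × 144 × 1/30 = 22.56 from the maintenance fund, for a payoff of 70.56.

70.56 euros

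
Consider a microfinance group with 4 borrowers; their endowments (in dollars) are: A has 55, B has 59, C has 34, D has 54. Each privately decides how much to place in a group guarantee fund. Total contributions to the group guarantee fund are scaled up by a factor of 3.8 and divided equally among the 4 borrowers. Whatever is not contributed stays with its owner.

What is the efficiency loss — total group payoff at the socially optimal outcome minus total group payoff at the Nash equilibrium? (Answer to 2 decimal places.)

The private return per contributed unit is 3.8/4 = 0.9500 < 1 for every player regardless of endowment, so the Nash equilibrium is zero contribution and the group total is Σ E_j = 55 + 59 + 34 + 54 = 202.
Each contributed unit returns 3.800 to the group, so the social optimum is full contribution by everyone: group total = 3.800 × 202 = 767.60.
Efficiency loss = (3.800 − 1) × 202 = 565.60.

565.60 dollars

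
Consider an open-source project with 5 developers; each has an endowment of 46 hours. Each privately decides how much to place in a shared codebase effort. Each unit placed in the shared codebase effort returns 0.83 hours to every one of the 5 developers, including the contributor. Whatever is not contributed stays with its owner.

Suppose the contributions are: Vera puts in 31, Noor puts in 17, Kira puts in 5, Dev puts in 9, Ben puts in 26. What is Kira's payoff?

Total contributed: 31 + 17 + 5 + 9 + 26 = 88.
Each receives 0.83 × 88 = 73.04 from the shared codebase effort.
Kira keeps 46 − 5 = 41, so Kira's payoff is 41 + 73.04 = 114.04.

114.04 hours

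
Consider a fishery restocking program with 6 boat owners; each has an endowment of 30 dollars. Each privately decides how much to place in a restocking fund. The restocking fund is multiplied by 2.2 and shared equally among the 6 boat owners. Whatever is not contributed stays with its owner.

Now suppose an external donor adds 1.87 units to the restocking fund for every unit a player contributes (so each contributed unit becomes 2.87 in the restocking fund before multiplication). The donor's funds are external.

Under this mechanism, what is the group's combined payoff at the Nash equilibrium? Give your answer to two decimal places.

With the mechanism, a contributed unit returns 2.2 × 2.87 / 6 = 1.0523 per unit of net cost to the contributor — now above 1 — so contributing fully is weakly dominant for every player.
At the Nash equilibrium everyone contributes 30. Group total payoff = 2.2 × 2.87 × 180 = 1136.52.

1136.52 dollars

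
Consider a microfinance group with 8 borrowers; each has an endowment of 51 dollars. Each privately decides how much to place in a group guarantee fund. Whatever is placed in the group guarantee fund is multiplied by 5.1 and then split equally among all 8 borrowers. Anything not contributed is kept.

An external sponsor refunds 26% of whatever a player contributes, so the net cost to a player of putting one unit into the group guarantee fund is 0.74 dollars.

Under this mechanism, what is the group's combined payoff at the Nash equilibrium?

408.00 dollars

Even with the mechanism, each unit contributed returns only (5.1/8) / 0.74 = 0.8615 per unit of net cost, so contributing nothing is still dominant.
Everyone keeps their endowment and the group total is 8 × 51 = 408.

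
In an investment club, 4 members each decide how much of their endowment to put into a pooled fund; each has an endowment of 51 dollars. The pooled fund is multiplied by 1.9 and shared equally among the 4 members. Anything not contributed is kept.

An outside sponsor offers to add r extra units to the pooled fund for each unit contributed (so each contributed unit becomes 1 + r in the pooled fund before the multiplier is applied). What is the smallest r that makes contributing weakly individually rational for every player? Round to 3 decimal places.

With matching at rate r, one contributed unit becomes (1 + r) in the pooled fund and returns 1.9 × (1 + r) / 4 to the contributor.
Setting this equal to 1: 1 + r = 4/1.9 = 2.1053.
So the minimum matching rate is r = 2.1053 − 1 = 1.105.

1.105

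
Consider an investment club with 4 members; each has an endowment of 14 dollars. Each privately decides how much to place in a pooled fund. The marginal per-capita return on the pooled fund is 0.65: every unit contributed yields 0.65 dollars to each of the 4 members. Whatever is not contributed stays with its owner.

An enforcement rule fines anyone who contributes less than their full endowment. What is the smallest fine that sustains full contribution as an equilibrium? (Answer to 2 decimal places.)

4.90 dollars

Given the others contribute fully, the best deviation is to contribute 0 (any partial contribution still incurs the fine and gives up units whose private return 0.65 is below 1).
Deviating from 14 to 0 saves 14 dollars but forfeits the deviator's share of the drop in the pooled fund: 0.65 × 14 = 9.10.
So the deviation gain is 14 − 9.10 = 4.90, and the fine must be at least 4.90 dollars to wipe it out.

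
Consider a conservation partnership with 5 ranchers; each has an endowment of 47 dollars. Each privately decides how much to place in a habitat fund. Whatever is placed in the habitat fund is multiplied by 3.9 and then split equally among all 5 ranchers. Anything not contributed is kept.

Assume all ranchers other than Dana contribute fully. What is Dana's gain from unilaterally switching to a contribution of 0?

Switching from a contribution of 47 to 0 lets Dana keep an extra 47 dollars, but lowers the habitat fund by 47, which costs Dana their own share of that drop: 3.9/5 × 47 = 36.66.
Net gain = 47 − 36.66 = 10.34. The private return per contributed unit (0.7800) is below 1, so free-riding is indeed the best response regardless of what the others do.

10.34 dollars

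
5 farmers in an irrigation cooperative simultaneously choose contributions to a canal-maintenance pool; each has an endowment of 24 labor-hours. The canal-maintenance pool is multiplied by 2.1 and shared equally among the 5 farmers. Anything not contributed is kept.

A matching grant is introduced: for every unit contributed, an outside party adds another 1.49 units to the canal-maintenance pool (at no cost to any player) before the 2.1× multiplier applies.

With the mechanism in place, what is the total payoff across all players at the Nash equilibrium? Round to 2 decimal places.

Under the mechanism each unit contributed yields 2.1 × 2.49 / 5 = 1.0458 back to its contributor per unit of net cost, which exceeds 1, making full contribution the dominant choice for everyone.
At the Nash equilibrium everyone contributes 24. Group total payoff = 2.1 × 2.49 × 120 = 627.48.

627.48 labor-hours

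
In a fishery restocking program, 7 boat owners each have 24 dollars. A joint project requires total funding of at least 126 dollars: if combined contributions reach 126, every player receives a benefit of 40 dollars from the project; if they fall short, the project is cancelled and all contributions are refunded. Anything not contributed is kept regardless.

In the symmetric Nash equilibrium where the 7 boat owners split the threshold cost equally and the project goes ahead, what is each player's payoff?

Equal share of the threshold: 126/7 = 18.
At this profile no one gains by cutting their contribution: any cut drops the total below 126, the project is cancelled, contributions are refunded, and the deviator ends with 24, which is less than 24 − 18 + 40 = 46. Contributing more than 18 just wastes the excess. So contributing exactly 18 is a best response.
Each player's payoff: 24 − 18 + 40 = 46.

46 dollars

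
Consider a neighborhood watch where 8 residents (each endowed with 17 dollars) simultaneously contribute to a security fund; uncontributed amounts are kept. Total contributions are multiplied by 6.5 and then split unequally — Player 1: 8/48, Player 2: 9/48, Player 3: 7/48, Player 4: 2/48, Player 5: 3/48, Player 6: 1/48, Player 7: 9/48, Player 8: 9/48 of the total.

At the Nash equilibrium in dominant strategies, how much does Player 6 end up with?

26.21 dollars

For player j, contributing a unit is worthwhile iff 6.5 × (j's share) ≥ 1, i.e. iff j's share is at least 0.1538.
Player 1, Player 2, Player 7 and Player 8 are above the threshold, contributing 17 each; the remaining 4 contribute 0. Total contributed: 68.
Player 6 keeps 17 and receives 6.5 × 68 × 1/48 = 9.21 from the security fund, for a payoff of 26.21.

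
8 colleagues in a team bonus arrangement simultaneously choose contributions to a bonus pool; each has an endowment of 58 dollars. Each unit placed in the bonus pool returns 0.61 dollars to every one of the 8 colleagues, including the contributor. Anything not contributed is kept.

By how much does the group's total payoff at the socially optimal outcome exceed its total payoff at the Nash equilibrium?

The private return per contributed unit is 0.61 < 1, so contributing 0 is dominant for every player. At the Nash equilibrium everyone keeps their 58, and the group total is 8 × 58 = 464.
Each contributed unit returns 4.880 to the group as a whole (0.61 to each of 8 players), which exceeds 1, so the social optimum is full contribution: group total = 4.880 × 464 = 2264.32.
Efficiency loss = 2264.32 − 464 = 1800.32.

1800.32 dollars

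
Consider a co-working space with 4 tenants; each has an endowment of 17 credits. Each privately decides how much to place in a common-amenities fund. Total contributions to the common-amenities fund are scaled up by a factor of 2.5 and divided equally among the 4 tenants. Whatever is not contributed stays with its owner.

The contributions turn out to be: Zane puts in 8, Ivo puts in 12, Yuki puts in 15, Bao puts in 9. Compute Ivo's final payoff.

Total contributed: 8 + 12 + 15 + 9 = 44.
Each receives 2.5 × 44 / 4 = 27.50 from the common-amenities fund.
Ivo keeps 17 − 12 = 5, so Ivo's payoff is 5 + 27.50 = 32.50.

32.50 credits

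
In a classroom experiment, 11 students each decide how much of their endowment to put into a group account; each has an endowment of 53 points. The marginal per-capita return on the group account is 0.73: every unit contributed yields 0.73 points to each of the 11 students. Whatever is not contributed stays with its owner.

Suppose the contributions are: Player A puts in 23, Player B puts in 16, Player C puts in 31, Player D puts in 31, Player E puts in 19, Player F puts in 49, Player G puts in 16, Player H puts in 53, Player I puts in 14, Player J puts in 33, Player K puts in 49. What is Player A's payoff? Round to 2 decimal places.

273.82 points

Total contributed: 23 + 16 + 31 + 31 + 19 + 49 + 16 + 53 + 14 + 33 + 49 = 334.
Each receives 0.73 × 334 = 243.82 from the group account.
Player A keeps 53 − 23 = 30, so Player A's payoff is 30 + 243.82 = 273.82.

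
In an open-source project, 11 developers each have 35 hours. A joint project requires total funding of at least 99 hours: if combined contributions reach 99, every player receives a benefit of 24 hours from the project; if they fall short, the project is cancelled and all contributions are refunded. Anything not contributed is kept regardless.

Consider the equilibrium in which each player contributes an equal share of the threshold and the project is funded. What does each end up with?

50 hours

Equal share of the threshold: 99/11 = 9.
At this profile no one gains by cutting their contribution: any cut drops the total below 99, the project is cancelled, contributions are refunded, and the deviator ends with 35, which is less than 35 − 9 + 24 = 50. Contributing more than 9 just wastes the excess. So contributing exactly 9 is a best response.
Each player's payoff: 35 − 9 + 24 = 50.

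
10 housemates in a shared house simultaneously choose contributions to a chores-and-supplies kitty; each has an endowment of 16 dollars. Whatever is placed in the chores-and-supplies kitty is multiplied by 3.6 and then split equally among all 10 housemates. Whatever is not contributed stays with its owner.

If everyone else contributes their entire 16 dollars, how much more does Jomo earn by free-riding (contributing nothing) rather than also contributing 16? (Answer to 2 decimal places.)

10.24 dollars

Switching from a contribution of 16 to 0 lets Jomo keep an extra 16 dollars, but lowers the chores-and-supplies kitty by 16, which costs Jomo their own share of that drop: 3.6/10 × 16 = 5.76.
Net gain = 16 − 5.76 = 10.24. The private return per contributed unit (0.3600) is below 1, so free-riding is indeed the best response regardless of what the others do.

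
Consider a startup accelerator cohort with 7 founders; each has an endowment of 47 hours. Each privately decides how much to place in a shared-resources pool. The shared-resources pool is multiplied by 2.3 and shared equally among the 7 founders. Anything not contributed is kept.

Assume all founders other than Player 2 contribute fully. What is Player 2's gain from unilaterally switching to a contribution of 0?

31.56 hours

Switching from a contribution of 47 to 0 lets Player 2 keep an extra 47 hours, but lowers the shared-resources pool by 47, which costs Player 2 their own share of that drop: 2.3/7 × 47 = 15.44.
Net gain = 47 − 15.44 = 31.56. The private return per contributed unit (0.3286) is below 1, so free-riding is indeed the best response regardless of what the others do.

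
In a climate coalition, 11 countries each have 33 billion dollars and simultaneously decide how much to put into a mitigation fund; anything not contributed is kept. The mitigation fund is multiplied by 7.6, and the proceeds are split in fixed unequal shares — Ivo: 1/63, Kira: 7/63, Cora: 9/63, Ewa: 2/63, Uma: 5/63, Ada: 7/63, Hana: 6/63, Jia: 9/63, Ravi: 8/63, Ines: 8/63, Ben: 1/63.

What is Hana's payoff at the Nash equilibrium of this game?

A player with share s gets back 7.6·s per unit contributed, so full contribution is dominant for anyone with s > 1/7.6 = 0.1316 and zero contribution is dominant for anyone below.
The shares above 0.1316 belong to Cora and Jia, contributing 33 each; the remaining 9 contribute 0. Total contributed: 66.
Hana keeps 33 and receives 7.6 × 66 × 6/63 = 47.77 from the mitigation fund, for a payoff of 80.77.

80.77 billion dollars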